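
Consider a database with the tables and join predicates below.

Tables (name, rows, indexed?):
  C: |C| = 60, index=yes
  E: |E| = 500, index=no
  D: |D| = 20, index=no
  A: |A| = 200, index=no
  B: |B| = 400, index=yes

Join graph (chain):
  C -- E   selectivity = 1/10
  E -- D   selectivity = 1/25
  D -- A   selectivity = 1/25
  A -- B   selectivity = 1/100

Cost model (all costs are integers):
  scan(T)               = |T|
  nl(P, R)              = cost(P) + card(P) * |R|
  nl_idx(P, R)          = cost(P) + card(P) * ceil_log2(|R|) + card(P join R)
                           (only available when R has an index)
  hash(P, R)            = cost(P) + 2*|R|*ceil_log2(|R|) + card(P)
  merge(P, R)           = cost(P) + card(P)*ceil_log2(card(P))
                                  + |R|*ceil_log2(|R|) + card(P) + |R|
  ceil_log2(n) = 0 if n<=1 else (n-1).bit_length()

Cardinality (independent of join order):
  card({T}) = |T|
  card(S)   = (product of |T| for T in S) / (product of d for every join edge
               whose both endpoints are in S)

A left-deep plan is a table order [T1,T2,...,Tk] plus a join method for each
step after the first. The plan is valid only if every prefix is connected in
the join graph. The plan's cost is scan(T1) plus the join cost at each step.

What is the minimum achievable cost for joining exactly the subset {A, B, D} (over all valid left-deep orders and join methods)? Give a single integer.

Selinger DP over subsets of {A,B,D}:
  {D}: scan cost=20, card=20
  {A}: scan cost=200, card=200
  {B}: scan cost=400, card=400
  {AD}: card=160; try (D,hash)→600, (A,merge)→1940, (D,merge)→2120, (A,hash)→3240, (A,nl)→4020, (D,nl)→4200; best=600 via (D,hash)
  {AB}: card=800; try (B,nl_idx)→2800, (A,hash)→4000, (B,merge)→6000, (A,merge)→6200, (B,hash)→7600, (B,nl)→80200 …(+1); best=2800 via (B,nl_idx)
  {ABD}: card=640; try (B,nl_idx)→2680, (D,hash)→3800, (B,merge)→6040, (B,hash)→7960, (D,merge)→11720, (D,nl)→18800 …(+1); best=2680 via (B,nl_idx)

2680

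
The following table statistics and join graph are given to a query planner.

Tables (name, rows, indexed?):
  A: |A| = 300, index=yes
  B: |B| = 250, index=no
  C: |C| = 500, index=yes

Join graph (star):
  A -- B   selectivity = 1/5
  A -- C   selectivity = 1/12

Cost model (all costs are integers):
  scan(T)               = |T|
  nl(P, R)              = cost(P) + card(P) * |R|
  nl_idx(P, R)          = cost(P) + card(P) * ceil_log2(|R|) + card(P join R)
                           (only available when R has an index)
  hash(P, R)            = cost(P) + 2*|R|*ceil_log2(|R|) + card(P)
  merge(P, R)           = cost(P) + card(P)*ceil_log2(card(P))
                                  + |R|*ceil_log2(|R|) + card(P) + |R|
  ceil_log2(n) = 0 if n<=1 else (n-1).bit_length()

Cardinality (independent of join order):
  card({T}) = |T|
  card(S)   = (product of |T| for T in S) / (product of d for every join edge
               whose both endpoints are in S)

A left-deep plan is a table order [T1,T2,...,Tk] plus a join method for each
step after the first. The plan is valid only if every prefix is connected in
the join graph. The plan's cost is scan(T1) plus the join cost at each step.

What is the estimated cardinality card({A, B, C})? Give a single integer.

Tables in S: A(300), B(250), C(500)
Edges inside S: A-B(d=5), A-C(d=12)
numerator = 300 * 250 * 500 = 37500000
denominator = 5 * 12 = 60
card(S) = 37500000 / 60 = 625000

625000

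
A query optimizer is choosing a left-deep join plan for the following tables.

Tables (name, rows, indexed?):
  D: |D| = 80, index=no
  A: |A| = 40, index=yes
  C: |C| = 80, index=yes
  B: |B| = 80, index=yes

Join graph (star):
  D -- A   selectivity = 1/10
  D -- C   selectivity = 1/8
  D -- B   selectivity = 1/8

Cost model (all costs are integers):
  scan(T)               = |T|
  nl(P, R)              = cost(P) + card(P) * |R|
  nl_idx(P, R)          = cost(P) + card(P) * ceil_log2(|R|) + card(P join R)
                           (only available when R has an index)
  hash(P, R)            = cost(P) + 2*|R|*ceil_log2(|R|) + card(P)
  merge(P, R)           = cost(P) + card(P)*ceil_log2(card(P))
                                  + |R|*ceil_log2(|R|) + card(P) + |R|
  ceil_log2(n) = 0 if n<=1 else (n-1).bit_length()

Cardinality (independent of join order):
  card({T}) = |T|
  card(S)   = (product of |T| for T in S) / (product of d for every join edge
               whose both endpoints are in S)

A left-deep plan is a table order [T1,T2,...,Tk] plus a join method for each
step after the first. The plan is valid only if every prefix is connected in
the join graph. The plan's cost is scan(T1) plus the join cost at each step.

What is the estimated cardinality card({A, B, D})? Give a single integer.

3200

Tables in S: A(40), B(80), D(80)
Edges inside S: D-A(d=10), D-B(d=8)
numerator = 40 * 80 * 80 = 256000
denominator = 10 * 8 = 80
card(S) = 256000 / 80 = 3200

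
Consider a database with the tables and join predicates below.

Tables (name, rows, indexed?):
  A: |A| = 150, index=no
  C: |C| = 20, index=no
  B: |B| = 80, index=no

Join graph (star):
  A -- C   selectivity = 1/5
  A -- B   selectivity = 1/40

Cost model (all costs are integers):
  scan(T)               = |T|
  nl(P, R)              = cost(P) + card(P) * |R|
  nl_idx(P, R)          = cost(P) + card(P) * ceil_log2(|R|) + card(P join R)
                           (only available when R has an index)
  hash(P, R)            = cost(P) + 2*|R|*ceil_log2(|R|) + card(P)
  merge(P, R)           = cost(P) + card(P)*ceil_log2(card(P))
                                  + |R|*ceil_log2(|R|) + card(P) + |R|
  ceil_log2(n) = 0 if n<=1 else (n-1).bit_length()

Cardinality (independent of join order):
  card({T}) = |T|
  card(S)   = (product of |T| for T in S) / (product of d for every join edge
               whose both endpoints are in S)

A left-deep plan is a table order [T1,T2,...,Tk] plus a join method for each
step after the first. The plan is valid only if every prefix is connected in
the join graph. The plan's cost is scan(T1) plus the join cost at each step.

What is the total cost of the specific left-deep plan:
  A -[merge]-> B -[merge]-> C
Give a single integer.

step 1: scan A: cost=150, card=150
step 2: join B via merge
    card(P join B) = 150*80/(40) = 300
    cost = 150 + 150*8 + 80*7 + 150 + 80 = 2140
step 3: join C via merge
    card(P join C) = 300*20/(5) = 1200
    cost = 2140 + 300*9 + 20*5 + 300 + 20 = 5260

5260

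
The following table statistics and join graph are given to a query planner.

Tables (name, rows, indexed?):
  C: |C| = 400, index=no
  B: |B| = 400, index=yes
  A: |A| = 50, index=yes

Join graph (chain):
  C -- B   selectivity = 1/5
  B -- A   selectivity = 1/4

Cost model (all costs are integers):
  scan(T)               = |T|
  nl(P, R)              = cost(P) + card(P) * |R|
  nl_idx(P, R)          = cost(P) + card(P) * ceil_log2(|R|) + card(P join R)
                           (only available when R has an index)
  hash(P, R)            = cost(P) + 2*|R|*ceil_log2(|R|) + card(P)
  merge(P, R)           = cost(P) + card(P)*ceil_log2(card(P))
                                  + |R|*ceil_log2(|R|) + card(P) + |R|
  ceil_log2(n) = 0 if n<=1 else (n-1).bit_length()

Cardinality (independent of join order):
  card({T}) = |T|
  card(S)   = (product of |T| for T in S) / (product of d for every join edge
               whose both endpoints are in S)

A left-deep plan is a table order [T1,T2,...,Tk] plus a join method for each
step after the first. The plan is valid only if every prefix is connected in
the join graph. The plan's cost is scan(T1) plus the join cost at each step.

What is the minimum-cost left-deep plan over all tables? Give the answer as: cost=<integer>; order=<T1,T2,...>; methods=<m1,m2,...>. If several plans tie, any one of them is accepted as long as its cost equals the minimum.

cost=13600; order=B,A,C; methods=hash,hash

Selinger DP (subsets sized 1..n):
  {C}: scan cost=400, card=400
  {B}: scan cost=400, card=400
  {A}: scan cost=50, card=50
  {BC}: card=32000; try (C,hash)→8000, (B,hash)→8000, (C,merge)→8400, (B,merge)→8400, (B,nl_idx)→36000, (C,nl)→160400 …(+1); best=8000 via (C,hash)
  {AB}: card=5000; try (A,hash)→1400, (B,merge)→4400, (A,merge)→4750, (B,nl_idx)→5500, (B,hash)→7300, (A,nl_idx)→7800 …(+2); best=1400 via (A,hash)
  {ABC}: card=400000; try (C,hash)→13600, (A,hash)→40600, (C,merge)→75400, (A,merge)→520350, (A,nl_idx)→600000, (A,nl)→1608000 …(+1); best=13600 via (C,hash)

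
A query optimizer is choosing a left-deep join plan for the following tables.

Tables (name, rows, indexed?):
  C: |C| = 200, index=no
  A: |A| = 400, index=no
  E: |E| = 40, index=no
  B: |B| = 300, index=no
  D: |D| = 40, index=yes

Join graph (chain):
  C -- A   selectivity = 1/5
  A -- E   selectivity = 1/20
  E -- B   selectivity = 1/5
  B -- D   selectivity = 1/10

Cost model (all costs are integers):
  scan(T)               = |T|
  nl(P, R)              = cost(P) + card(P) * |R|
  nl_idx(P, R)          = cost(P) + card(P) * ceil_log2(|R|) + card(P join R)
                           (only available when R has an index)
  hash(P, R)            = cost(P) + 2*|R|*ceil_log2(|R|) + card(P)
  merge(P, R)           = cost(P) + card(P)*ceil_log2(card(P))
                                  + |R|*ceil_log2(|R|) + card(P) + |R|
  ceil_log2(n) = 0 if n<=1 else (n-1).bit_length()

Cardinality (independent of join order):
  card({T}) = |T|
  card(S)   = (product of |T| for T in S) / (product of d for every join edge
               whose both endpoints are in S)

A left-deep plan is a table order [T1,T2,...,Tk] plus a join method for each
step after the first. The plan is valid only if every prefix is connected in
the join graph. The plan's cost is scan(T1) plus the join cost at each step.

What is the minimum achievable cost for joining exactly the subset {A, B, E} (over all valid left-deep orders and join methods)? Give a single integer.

Selinger DP over subsets of {A,B,E}:
  {A}: scan cost=400, card=400
  {E}: scan cost=40, card=40
  {B}: scan cost=300, card=300
  {AE}: card=800; try (E,hash)→1280, (A,merge)→4320, (E,merge)→4680, (A,hash)→7280, (A,nl)→16040, (E,nl)→16400; best=1280 via (E,hash)
  {BE}: card=2400; try (E,hash)→1080, (B,merge)→3320, (E,merge)→3580, (B,hash)→5480, (B,nl)→12040, (E,nl)→12300; best=1080 via (E,hash)
  {ABE}: card=48000; try (B,hash)→7480, (A,hash)→10680, (B,merge)→13080, (A,merge)→36280, (B,nl)→241280, (A,nl)→961080; best=7480 via (B,hash)

7480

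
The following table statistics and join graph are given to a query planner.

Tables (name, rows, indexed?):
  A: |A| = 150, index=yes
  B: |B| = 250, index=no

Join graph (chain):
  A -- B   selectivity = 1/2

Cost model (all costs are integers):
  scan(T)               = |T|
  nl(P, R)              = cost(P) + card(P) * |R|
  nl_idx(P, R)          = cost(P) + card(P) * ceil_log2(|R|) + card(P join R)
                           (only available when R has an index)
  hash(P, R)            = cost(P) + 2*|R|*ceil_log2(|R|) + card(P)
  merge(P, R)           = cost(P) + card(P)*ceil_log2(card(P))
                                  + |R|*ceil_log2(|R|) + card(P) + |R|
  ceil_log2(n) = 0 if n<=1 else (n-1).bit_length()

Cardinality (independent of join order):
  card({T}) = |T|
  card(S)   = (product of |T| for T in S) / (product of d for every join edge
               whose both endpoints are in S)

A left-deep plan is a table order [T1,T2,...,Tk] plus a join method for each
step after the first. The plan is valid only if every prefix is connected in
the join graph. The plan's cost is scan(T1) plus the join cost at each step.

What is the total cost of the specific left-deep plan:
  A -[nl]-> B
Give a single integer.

step 1: scan A: cost=150, card=150
step 2: join B via nl
    card(P join B) = 150*250/(2) = 18750
    cost = 150 + 150*250 = 37650

37650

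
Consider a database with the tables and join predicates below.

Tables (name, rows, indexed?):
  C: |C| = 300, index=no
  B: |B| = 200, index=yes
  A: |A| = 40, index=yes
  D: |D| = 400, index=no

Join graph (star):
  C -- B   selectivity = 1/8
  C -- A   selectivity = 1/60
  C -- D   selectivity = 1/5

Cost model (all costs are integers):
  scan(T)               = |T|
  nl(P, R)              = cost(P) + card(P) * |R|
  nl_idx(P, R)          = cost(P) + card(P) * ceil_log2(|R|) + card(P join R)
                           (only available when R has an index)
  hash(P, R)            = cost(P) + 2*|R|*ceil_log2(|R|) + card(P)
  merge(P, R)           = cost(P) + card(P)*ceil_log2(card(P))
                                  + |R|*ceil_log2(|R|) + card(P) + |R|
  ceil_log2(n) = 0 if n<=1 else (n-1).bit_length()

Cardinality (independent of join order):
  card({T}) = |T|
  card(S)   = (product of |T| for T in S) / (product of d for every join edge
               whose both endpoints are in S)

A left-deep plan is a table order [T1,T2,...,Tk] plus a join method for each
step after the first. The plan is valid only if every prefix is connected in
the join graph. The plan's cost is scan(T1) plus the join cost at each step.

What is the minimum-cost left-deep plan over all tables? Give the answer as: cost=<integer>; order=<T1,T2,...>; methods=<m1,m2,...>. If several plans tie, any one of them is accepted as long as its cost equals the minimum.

Selinger DP (subsets sized 1..n):
  {C}: scan cost=300, card=300
  {B}: scan cost=200, card=200
  {A}: scan cost=40, card=40
  {D}: scan cost=400, card=400
  {BC}: card=7500; try (B,hash)→3800, (C,merge)→5000, (B,merge)→5100, (C,hash)→5800, (B,nl_idx)→10200, (C,nl)→60200 …(+1); best=3800 via (B,hash)
  {AC}: card=200; try (A,hash)→1080, (A,nl_idx)→2300, (C,merge)→3320, (A,merge)→3580, (C,hash)→5480, (C,nl)→12040 …(+1); best=1080 via (A,hash)
  {CD}: card=24000; try (C,hash)→6200, (D,merge)→7300, (C,merge)→7400, (D,hash)→7800, (D,nl)→120300, (C,nl)→120400; best=6200 via (C,hash)
  {ABC}: card=5000; try (B,hash)→4480, (B,merge)→4680, (B,nl_idx)→7680, (A,hash)→11780, (B,nl)→41080, (A,nl_idx)→53800 …(+2); best=4480 via (B,hash)
  {BCD}: card=600000; try (D,hash)→18500, (B,hash)→33400, (D,merge)→112800, (B,merge)→392000, (B,nl_idx)→798200, (D,nl)→3003800 …(+1); best=18500 via (D,hash)
  {ACD}: card=16000; try (D,merge)→6880, (D,hash)→8480, (A,hash)→30680, (D,nl)→81080, (A,nl_idx)→166200, (A,merge)→390480 …(+1); best=6880 via (D,merge)
  {ABCD}: card=400000; try (D,hash)→16680, (B,hash)→26080, (D,merge)→78480, (B,merge)→248680, (B,nl_idx)→534880, (A,hash)→618980 …(+5); best=16680 via (D,hash)

cost=16680; order=C,A,B,D; methods=hash,hash,hash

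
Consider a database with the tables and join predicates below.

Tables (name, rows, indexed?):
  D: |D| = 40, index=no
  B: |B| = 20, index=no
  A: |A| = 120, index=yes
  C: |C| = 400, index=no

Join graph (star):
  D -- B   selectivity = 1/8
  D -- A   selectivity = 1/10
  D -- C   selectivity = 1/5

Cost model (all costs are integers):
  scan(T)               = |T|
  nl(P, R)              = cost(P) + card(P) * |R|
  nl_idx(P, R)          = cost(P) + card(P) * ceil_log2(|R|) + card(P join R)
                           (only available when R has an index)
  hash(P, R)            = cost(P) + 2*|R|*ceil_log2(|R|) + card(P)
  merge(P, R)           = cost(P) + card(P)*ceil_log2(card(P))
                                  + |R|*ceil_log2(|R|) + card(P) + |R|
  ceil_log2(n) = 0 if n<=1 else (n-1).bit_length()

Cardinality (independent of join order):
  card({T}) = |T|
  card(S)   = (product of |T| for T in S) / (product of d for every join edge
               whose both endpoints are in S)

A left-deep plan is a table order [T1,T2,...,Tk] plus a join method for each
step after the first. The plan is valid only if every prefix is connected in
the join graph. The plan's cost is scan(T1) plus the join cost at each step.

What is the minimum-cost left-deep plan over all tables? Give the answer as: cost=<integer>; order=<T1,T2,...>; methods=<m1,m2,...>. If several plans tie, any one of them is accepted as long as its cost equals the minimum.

Selinger DP (subsets sized 1..n):
  {D}: scan cost=40, card=40
  {B}: scan cost=20, card=20
  {A}: scan cost=120, card=120
  {C}: scan cost=400, card=400
  {BD}: card=100; try (B,hash)→280, (D,merge)→420, (B,merge)→440, (D,hash)→520, (D,nl)→820, (B,nl)→840; best=280 via (B,hash)
  {AD}: card=480; try (D,hash)→720, (A,nl_idx)→800, (A,merge)→1280, (D,merge)→1360, (A,hash)→1760, (A,nl)→4840 …(+1); best=720 via (D,hash)
  {CD}: card=3200; try (D,hash)→1280, (C,merge)→4320, (D,merge)→4680, (C,hash)→7280, (C,nl)→16040, (D,nl)→16400; best=1280 via (D,hash)
  {ABD}: card=1200; try (B,hash)→1400, (A,merge)→2040, (A,hash)→2060, (A,nl_idx)→2180, (B,merge)→5640, (B,nl)→10320 …(+1); best=1400 via (B,hash)
  {BCD}: card=8000; try (B,hash)→4680, (C,merge)→5080, (C,hash)→7580, (C,nl)→40280, (B,merge)→43000, (B,nl)→65280; best=4680 via (B,hash)
  {ACD}: card=38400; try (A,hash)→6160, (C,hash)→8400, (C,merge)→9520, (A,merge)→43840, (A,nl_idx)→62080, (C,nl)→192720 …(+1); best=6160 via (A,hash)
  {ABCD}: card=96000; try (C,hash)→9800, (A,hash)→14360, (C,merge)→19800, (B,hash)→44760, (A,merge)→117640, (A,nl_idx)→156680 …(+4); best=9800 via (C,hash)

cost=9800; order=A,D,B,C; methods=hash,hash,hash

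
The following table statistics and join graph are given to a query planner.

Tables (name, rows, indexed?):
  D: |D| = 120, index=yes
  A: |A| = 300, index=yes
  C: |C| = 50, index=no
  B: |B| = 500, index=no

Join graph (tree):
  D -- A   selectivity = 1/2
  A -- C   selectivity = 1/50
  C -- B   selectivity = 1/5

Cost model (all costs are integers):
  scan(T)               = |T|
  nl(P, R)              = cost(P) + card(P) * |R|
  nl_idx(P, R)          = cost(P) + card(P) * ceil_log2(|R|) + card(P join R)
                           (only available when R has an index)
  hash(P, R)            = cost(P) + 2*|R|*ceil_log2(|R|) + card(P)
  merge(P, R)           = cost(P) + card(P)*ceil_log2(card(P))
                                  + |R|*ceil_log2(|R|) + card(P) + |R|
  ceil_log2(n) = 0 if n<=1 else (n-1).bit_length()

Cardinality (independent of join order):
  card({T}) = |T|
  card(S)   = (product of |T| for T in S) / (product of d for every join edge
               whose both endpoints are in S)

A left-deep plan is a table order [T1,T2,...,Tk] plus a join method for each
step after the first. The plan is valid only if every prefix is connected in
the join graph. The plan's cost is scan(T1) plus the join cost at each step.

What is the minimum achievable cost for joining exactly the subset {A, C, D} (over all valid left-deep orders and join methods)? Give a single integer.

2780

Selinger DP over subsets of {A,C,D}:
  {D}: scan cost=120, card=120
  {A}: scan cost=300, card=300
  {C}: scan cost=50, card=50
  {AD}: card=18000; try (D,hash)→2280, (A,merge)→4080, (D,merge)→4260, (A,hash)→5640, (A,nl_idx)→19200, (D,nl_idx)→20400 …(+2); best=2280 via (D,hash)
  {AC}: card=300; try (A,nl_idx)→800, (C,hash)→1200, (A,merge)→3400, (C,merge)→3650, (A,hash)→5500, (A,nl)→15050 …(+1); best=800 via (A,nl_idx)
  {ACD}: card=18000; try (D,hash)→2780, (D,merge)→4760, (C,hash)→20880, (D,nl_idx)→20900, (D,nl)→36800, (C,merge)→290630 …(+1); best=2780 via (D,hash)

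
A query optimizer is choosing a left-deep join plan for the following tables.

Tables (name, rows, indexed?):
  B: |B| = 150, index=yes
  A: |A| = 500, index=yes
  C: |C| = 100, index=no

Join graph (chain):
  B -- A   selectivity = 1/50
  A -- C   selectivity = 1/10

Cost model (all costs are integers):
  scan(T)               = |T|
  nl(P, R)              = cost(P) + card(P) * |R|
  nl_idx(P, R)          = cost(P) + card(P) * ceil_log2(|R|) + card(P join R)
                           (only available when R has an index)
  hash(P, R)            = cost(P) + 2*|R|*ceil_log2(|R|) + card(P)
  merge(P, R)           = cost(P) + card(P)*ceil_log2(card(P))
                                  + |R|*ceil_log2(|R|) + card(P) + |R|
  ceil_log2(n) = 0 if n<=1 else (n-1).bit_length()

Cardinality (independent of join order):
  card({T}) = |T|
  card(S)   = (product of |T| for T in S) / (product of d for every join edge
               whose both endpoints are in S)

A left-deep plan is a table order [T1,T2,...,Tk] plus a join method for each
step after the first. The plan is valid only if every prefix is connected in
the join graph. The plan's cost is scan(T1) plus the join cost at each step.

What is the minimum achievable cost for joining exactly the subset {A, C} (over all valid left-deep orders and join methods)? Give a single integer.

2400

Selinger DP over subsets of {A,C}:
  {A}: scan cost=500, card=500
  {C}: scan cost=100, card=100
  {AC}: card=5000; try (C,hash)→2400, (A,merge)→5900, (A,nl_idx)→6000, (C,merge)→6300, (A,hash)→9200, (A,nl)→50100 …(+1); best=2400 via (C,hash)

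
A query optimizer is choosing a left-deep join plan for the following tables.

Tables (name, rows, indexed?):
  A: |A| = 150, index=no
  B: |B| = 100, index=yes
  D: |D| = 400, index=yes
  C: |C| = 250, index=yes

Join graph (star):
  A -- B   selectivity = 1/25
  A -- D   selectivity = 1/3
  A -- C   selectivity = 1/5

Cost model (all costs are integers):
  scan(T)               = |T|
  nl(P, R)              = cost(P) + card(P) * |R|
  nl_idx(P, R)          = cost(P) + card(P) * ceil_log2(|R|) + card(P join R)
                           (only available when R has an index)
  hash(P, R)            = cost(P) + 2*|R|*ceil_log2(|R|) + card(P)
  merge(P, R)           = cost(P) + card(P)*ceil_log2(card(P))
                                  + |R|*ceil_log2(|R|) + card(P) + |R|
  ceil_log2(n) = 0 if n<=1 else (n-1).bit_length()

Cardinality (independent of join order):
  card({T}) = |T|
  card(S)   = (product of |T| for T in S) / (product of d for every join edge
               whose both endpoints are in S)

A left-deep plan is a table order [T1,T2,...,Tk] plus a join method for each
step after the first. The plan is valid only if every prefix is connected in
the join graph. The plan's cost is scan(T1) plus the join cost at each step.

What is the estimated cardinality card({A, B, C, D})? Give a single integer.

4000000

Tables in S: A(150), B(100), C(250), D(400)
Edges inside S: A-B(d=25), A-D(d=3), A-C(d=5)
numerator = 150 * 100 * 250 * 400 = 1500000000
denominator = 25 * 3 * 5 = 375
card(S) = 1500000000 / 375 = 4000000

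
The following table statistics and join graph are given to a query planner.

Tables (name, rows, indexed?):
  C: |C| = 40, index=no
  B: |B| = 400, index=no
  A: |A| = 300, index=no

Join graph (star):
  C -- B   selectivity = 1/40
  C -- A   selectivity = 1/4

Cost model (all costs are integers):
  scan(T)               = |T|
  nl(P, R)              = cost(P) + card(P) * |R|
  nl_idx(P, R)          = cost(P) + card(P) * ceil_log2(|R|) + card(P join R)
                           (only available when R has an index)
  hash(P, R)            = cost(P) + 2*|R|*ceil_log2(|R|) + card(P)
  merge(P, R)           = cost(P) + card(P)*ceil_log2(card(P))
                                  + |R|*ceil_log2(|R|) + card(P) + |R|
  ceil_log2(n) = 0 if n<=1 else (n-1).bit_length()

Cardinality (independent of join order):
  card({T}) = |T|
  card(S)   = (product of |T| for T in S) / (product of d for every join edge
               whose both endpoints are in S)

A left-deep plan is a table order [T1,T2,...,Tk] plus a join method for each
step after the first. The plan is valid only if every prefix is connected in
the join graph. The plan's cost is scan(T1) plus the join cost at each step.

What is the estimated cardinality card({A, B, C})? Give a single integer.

30000

Tables in S: A(300), B(400), C(40)
Edges inside S: C-B(d=40), C-A(d=4)
numerator = 300 * 400 * 40 = 4800000
denominator = 40 * 4 = 160
card(S) = 4800000 / 160 = 30000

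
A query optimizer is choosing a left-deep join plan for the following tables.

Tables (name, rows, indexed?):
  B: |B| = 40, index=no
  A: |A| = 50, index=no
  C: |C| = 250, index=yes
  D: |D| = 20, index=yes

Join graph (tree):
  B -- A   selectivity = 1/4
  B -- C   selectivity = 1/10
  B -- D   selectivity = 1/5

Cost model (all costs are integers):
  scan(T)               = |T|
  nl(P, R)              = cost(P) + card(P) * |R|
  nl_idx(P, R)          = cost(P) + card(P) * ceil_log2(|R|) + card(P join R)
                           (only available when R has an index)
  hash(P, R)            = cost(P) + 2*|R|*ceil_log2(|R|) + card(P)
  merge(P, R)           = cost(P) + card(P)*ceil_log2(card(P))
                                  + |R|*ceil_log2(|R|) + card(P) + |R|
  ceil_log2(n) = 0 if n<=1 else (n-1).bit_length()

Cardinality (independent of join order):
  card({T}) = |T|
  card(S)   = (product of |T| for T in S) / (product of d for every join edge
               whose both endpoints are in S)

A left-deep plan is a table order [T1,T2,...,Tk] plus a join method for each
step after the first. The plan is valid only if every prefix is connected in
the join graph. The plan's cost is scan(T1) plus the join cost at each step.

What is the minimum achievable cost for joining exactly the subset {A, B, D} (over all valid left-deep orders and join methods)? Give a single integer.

1040

Selinger DP over subsets of {A,B,D}:
  {B}: scan cost=40, card=40
  {A}: scan cost=50, card=50
  {D}: scan cost=20, card=20
  {AB}: card=500; try (B,hash)→580, (A,merge)→670, (B,merge)→680, (A,hash)→680, (A,nl)→2040, (B,nl)→2050; best=580 via (B,hash)
  {BD}: card=160; try (D,hash)→280, (D,nl_idx)→400, (B,merge)→420, (D,merge)→440, (B,hash)→520, (B,nl)→820 …(+1); best=280 via (D,hash)
  {ABD}: card=2000; try (A,hash)→1040, (D,hash)→1280, (A,merge)→2070, (D,nl_idx)→5080, (D,merge)→5700, (A,nl)→8280 …(+1); best=1040 via (A,hash)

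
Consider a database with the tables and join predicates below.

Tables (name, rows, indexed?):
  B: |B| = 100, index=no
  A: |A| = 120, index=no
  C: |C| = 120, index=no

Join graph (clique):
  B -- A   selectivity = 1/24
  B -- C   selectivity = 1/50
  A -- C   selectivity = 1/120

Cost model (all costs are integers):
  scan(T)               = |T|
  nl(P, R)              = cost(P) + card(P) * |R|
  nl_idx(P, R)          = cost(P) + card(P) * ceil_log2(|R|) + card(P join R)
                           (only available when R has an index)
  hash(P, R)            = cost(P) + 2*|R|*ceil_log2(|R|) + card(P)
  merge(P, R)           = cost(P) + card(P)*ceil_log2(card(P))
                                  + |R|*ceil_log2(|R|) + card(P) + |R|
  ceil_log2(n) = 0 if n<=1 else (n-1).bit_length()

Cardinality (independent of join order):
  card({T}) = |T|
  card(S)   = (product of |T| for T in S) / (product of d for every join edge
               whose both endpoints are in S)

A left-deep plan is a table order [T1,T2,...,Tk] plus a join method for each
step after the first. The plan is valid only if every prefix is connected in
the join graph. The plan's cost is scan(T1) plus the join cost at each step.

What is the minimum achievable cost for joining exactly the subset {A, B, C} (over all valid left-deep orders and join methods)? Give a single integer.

Selinger DP over subsets of {A,B,C}:
  {B}: scan cost=100, card=100
  {A}: scan cost=120, card=120
  {C}: scan cost=120, card=120
  {AB}: card=500; try (B,hash)→1640, (A,merge)→1860, (B,merge)→1880, (A,hash)→1880, (A,nl)→12100, (B,nl)→12120; best=1640 via (B,hash)
  {BC}: card=240; try (B,hash)→1640, (C,merge)→1860, (C,hash)→1880, (B,merge)→1880, (C,nl)→12100, (B,nl)→12120; best=1640 via (B,hash)
  {AC}: card=120; try (C,hash)→1920, (A,hash)→1920, (C,merge)→2040, (A,merge)→2040, (C,nl)→14520, (A,nl)→14520; best=1920 via (C,hash)
  {ABC}: card=10; try (B,hash)→3440, (A,hash)→3560, (B,merge)→3680, (C,hash)→3820, (A,merge)→4760, (C,merge)→7600 …(+3); best=3440 via (B,hash)

3440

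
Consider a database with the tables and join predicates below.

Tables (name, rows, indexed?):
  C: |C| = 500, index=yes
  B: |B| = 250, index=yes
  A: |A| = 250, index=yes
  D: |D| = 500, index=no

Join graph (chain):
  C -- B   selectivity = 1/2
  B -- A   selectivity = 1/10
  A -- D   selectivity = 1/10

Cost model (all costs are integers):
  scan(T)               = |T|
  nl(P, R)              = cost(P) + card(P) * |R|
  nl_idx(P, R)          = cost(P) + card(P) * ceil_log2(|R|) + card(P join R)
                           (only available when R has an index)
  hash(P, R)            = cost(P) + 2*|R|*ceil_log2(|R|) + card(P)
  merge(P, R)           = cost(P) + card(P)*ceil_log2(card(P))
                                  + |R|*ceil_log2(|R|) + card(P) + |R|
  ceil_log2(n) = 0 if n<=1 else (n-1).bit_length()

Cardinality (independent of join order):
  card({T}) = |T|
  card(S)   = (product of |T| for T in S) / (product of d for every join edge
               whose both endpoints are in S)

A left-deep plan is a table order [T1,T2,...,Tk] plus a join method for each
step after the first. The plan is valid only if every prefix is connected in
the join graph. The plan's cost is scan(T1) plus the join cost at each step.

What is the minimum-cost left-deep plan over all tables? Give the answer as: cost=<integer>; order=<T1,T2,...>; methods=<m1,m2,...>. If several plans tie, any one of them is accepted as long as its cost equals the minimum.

Selinger DP (subsets sized 1..n):
  {C}: scan cost=500, card=500
  {B}: scan cost=250, card=250
  {A}: scan cost=250, card=250
  {D}: scan cost=500, card=500
  {BC}: card=62500; try (B,hash)→5000, (C,merge)→7500, (B,merge)→7750, (C,hash)→9500, (C,nl_idx)→65000, (B,nl_idx)→67000 …(+2); best=5000 via (B,hash)
  {AB}: card=6250; try (B,hash)→4500, (A,hash)→4500, (B,merge)→4750, (A,merge)→4750, (B,nl_idx)→8500, (A,nl_idx)→8500 …(+2); best=4500 via (B,hash)
  {AD}: card=12500; try (A,hash)→5000, (D,merge)→7500, (A,merge)→7750, (D,hash)→9500, (A,nl_idx)→17000, (D,nl)→125250 …(+1); best=5000 via (A,hash)
  {ABC}: card=1562500; try (C,hash)→19750, (A,hash)→71500, (C,merge)→97000, (A,merge)→1069750, (C,nl_idx)→1623250, (A,nl_idx)→2067500 …(+2); best=19750 via (C,hash)
  {ABD}: card=312500; try (D,hash)→19750, (B,hash)→21500, (D,merge)→97000, (B,merge)→194750, (B,nl_idx)→417500, (D,nl)→3129500 …(+1); best=19750 via (D,hash)
  {ABCD}: card=78125000; try (C,hash)→341250, (D,hash)→1591250, (C,merge)→6274750, (D,merge)→34399750, (C,nl_idx)→80957250, (C,nl)→156269750 …(+1); best=341250 via (C,hash)

cost=341250; order=A,B,D,C; methods=hash,hash,hash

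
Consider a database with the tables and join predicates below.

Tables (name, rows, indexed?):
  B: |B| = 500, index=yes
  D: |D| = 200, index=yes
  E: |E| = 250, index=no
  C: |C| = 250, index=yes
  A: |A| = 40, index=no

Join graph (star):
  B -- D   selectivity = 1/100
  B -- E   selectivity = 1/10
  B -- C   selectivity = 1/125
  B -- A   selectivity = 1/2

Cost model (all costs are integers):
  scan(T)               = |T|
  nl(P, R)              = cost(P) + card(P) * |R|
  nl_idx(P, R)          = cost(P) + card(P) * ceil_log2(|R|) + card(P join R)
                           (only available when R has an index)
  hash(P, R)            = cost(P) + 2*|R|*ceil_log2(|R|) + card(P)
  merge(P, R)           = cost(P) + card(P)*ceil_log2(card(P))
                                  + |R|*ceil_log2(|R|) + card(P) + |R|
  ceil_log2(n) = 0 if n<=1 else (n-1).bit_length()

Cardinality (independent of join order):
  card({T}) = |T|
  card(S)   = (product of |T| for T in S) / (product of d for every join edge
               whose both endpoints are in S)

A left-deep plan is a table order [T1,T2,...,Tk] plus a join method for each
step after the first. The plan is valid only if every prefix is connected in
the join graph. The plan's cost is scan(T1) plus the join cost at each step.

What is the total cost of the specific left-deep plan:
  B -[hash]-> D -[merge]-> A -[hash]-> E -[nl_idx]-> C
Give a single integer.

step 1: scan B: cost=500, card=500
step 2: join D via hash
    card(P join D) = 500*200/(100) = 1000
    cost = 500 + 2*200*8 + 500 = 4200
step 3: join A via merge
    card(P join A) = 1000*40/(2) = 20000
    cost = 4200 + 1000*10 + 40*6 + 1000 + 40 = 15480
step 4: join E via hash
    card(P join E) = 20000*250/(10) = 500000
    cost = 15480 + 2*250*8 + 20000 = 39480
step 5: join C via nl_idx
    card(P join C) = 500000*250/(125) = 1000000
    cost = 39480 + 500000*8 + 1000000 = 5039480

5039480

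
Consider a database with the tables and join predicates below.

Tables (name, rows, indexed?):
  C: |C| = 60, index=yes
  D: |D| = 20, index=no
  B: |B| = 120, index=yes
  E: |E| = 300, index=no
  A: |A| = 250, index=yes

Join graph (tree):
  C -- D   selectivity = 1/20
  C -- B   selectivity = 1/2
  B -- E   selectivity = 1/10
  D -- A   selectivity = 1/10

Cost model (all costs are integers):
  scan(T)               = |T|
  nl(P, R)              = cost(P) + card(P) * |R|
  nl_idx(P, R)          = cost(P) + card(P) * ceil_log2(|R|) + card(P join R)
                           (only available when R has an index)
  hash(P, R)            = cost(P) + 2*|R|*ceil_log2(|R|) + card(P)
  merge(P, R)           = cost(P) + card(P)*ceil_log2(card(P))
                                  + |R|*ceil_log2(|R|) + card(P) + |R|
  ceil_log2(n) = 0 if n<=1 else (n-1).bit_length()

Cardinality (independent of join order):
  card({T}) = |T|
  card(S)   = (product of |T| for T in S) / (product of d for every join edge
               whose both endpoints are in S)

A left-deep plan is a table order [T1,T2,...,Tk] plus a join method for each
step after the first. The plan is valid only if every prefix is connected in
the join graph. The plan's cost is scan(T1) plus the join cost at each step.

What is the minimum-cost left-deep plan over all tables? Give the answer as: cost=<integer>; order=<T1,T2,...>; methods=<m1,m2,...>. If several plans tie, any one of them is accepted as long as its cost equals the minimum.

cost=100480; order=D,A,C,B,E; methods=nl_idx,hash,hash,hash

Selinger DP (subsets sized 1..n):
  {C}: scan cost=60, card=60
  {D}: scan cost=20, card=20
  {B}: scan cost=120, card=120
  {E}: scan cost=300, card=300
  {A}: scan cost=250, card=250
  {CD}: card=60; try (C,nl_idx)→200, (D,hash)→320, (C,merge)→560, (D,merge)→600, (C,hash)→760, (C,nl)→1220 …(+1); best=200 via (C,nl_idx)
  {BC}: card=3600; try (C,hash)→960, (B,merge)→1440, (C,merge)→1500, (B,hash)→1800, (B,nl_idx)→4080, (C,nl_idx)→4440 …(+2); best=960 via (C,hash)
  {AD}: card=500; try (A,nl_idx)→680, (D,hash)→700, (A,merge)→2390, (D,merge)→2620, (A,hash)→4040, (A,nl)→5020 …(+1); best=680 via (A,nl_idx)
  {BE}: card=3600; try (B,hash)→2280, (E,merge)→4080, (B,merge)→4260, (E,hash)→5640, (B,nl_idx)→6000, (E,nl)→36120 …(+1); best=2280 via (B,hash)
  {BCD}: card=3600; try (B,merge)→1580, (B,hash)→1940, (B,nl_idx)→4220, (D,hash)→4760, (B,nl)→7400, (D,merge)→47880 …(+1); best=1580 via (B,merge)
  {ACD}: card=1500; try (C,hash)→1900, (A,nl_idx)→2180, (A,merge)→2870, (A,hash)→4260, (C,nl_idx)→5180, (C,merge)→6100 …(+2); best=1900 via (C,hash)
  {BCE}: card=108000; try (C,hash)→6600, (E,hash)→9960, (C,merge)→49500, (E,merge)→50760, (C,nl_idx)→131880, (C,nl)→218280 …(+1); best=6600 via (C,hash)
  {BCDE}: card=108000; try (E,hash)→10580, (E,merge)→51380, (D,hash)→114800, (E,nl)→1081580, (D,merge)→1950720, (D,nl)→2166600; best=10580 via (E,hash)
  {ABCD}: card=90000; try (B,hash)→5080, (A,hash)→9180, (B,merge)→20860, (A,merge)→50630, (B,nl_idx)→102400, (A,nl_idx)→120380 …(+2); best=5080 via (B,hash)
  {ABCDE}: card=2700000; try (E,hash)→100480, (A,hash)→122580, (E,merge)→1628080, (A,merge)→1956830, (A,nl_idx)→3574580, (E,nl)→27005080 …(+1); best=100480 via (E,hash)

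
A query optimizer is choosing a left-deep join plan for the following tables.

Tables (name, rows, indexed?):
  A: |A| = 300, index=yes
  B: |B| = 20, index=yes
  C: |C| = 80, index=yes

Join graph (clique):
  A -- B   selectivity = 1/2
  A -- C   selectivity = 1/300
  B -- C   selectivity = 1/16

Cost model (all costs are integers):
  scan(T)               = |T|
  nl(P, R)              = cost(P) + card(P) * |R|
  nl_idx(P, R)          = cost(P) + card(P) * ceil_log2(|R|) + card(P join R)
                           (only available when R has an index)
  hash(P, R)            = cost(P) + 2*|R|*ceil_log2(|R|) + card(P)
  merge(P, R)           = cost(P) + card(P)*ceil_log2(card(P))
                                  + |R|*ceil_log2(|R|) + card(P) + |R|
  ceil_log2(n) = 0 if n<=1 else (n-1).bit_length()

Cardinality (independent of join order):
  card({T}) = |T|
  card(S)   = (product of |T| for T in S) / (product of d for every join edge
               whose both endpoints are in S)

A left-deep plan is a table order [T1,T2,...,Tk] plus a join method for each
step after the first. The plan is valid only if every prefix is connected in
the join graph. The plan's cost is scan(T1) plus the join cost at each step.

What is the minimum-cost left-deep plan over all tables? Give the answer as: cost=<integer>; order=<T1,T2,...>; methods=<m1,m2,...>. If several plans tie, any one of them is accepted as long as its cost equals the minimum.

cost=1160; order=C,A,B; methods=nl_idx,hash

Selinger DP (subsets sized 1..n):
  {A}: scan cost=300, card=300
  {B}: scan cost=20, card=20
  {C}: scan cost=80, card=80
  {AB}: card=3000; try (B,hash)→800, (A,merge)→3140, (A,nl_idx)→3200, (B,merge)→3420, (B,nl_idx)→4800, (A,hash)→5440 …(+2); best=800 via (B,hash)
  {AC}: card=80; try (A,nl_idx)→880, (C,hash)→1720, (C,nl_idx)→2480, (A,merge)→3720, (C,merge)→3940, (A,hash)→5560 …(+2); best=880 via (A,nl_idx)
  {BC}: card=100; try (C,nl_idx)→260, (B,hash)→360, (B,nl_idx)→580, (C,merge)→780, (B,merge)→840, (C,hash)→1160 …(+2); best=260 via (C,nl_idx)
  {ABC}: card=50; try (B,hash)→1160, (A,nl_idx)→1210, (B,nl_idx)→1330, (B,merge)→1640, (B,nl)→2480, (A,merge)→4060 …(+6); best=1160 via (B,hash)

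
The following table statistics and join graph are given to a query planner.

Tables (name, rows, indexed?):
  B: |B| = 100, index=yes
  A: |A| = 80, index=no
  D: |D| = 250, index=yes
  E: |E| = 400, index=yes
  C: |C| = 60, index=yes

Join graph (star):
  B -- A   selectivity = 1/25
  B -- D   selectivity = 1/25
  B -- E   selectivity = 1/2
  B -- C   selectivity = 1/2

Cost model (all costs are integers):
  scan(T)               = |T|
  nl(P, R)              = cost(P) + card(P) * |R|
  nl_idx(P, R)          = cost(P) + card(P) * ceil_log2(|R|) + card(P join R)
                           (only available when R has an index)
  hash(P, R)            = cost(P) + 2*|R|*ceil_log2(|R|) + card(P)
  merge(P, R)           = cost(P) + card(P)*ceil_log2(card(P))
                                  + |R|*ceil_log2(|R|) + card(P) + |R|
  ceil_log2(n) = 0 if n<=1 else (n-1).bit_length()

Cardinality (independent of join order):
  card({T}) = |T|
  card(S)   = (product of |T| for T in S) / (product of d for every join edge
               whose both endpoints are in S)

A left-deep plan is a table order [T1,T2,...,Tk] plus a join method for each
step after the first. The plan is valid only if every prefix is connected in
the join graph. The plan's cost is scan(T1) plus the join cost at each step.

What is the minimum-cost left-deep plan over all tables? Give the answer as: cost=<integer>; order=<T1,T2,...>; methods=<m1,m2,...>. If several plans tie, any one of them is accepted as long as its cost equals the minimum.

Selinger DP (subsets sized 1..n):
  {B}: scan cost=100, card=100
  {A}: scan cost=80, card=80
  {D}: scan cost=250, card=250
  {E}: scan cost=400, card=400
  {C}: scan cost=60, card=60
  {AB}: card=320; try (B,nl_idx)→960, (A,hash)→1320, (B,merge)→1520, (A,merge)→1540, (B,hash)→1560, (B,nl)→8080 …(+1); best=960 via (B,nl_idx)
  {BD}: card=1000; try (D,nl_idx)→1900, (B,hash)→1900, (B,nl_idx)→3000, (D,merge)→3150, (B,merge)→3300, (D,hash)→4200 …(+2); best=1900 via (D,nl_idx)
  {BE}: card=20000; try (B,hash)→2200, (E,merge)→4900, (B,merge)→5200, (E,hash)→7400, (E,nl_idx)→21000, (B,nl_idx)→23200 …(+2); best=2200 via (B,hash)
  {BC}: card=3000; try (C,hash)→920, (B,merge)→1280, (C,merge)→1320, (B,hash)→1520, (B,nl_idx)→3480, (C,nl_idx)→3700 …(+2); best=920 via (C,hash)
  {ABD}: card=3200; try (A,hash)→4020, (D,hash)→5280, (D,merge)→6410, (D,nl_idx)→6720, (A,merge)→13540, (D,nl)→80960 …(+1); best=4020 via (A,hash)
  {ABE}: card=64000; try (E,merge)→8160, (E,hash)→8480, (A,hash)→23320, (E,nl_idx)→67840, (E,nl)→128960, (A,merge)→322840 …(+1); best=8160 via (E,merge)
  {ABC}: card=9600; try (C,hash)→2000, (C,merge)→4580, (A,hash)→5040, (C,nl_idx)→12480, (C,nl)→20160, (A,merge)→40560 …(+1); best=2000 via (C,hash)
  {BDE}: card=200000; try (E,hash)→10100, (E,merge)→16900, (D,hash)→26200, (E,nl_idx)→210900, (D,merge)→324450, (D,nl_idx)→362200 …(+2); best=10100 via (E,hash)
  {BCD}: card=30000; try (C,hash)→3620, (D,hash)→7920, (C,merge)→13320, (C,nl_idx)→37900, (D,merge)→42170, (D,nl_idx)→54920 …(+2); best=3620 via (C,hash)
  {BCE}: card=600000; try (E,hash)→11120, (C,hash)→22920, (E,merge)→43920, (C,merge)→322620, (E,nl_idx)→627920, (C,nl_idx)→722200 …(+2); best=11120 via (E,hash)
  {ABDE}: card=640000; try (E,hash)→14420, (E,merge)→49620, (D,hash)→76160, (A,hash)→211220, (E,nl_idx)→672820, (D,merge)→1098410 …(+5); best=14420 via (E,hash)
  {ABCD}: card=96000; try (C,hash)→7940, (D,hash)→15600, (A,hash)→34740, (C,merge)→46040, (C,nl_idx)→119220, (D,merge)→148250 …(+5); best=7940 via (C,hash)
  {ABCE}: card=1920000; try (E,hash)→18800, (C,hash)→72880, (E,merge)→150000, (A,hash)→612240, (C,merge)→1096580, (E,nl_idx)→2008400 …(+5); best=18800 via (E,hash)
  {BCDE}: card=6000000; try (E,hash)→40820, (C,hash)→210820, (E,merge)→487620, (D,hash)→615120, (C,merge)→3810520, (E,nl_idx)→6273620 …(+6); best=40820 via (E,hash)
  {ABCDE}: card=19200000; try (E,hash)→111140, (C,hash)→655140, (E,merge)→1739940, (D,hash)→1942800, (A,hash)→6041940, (C,merge)→13454840 …(+9); best=111140 via (E,hash)

cost=111140; order=B,D,A,C,E; methods=nl_idx,hash,hash,hash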